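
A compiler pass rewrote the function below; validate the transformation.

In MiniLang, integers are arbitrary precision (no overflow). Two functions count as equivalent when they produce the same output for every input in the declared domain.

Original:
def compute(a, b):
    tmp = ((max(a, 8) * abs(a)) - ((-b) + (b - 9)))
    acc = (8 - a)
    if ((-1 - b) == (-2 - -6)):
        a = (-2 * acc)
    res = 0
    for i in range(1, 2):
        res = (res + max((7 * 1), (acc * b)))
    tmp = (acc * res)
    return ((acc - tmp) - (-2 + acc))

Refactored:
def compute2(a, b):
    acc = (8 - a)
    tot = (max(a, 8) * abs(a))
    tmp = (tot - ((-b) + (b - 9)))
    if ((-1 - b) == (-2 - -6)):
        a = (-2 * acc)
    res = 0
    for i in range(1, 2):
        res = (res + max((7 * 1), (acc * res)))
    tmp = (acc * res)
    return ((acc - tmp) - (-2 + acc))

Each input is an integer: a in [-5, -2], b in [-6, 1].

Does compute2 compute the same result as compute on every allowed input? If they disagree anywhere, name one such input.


Input a=-5, b=1: -167 from compute versus -89 from compute2.
verdict: not equivalent; witness: a=-5, b=1


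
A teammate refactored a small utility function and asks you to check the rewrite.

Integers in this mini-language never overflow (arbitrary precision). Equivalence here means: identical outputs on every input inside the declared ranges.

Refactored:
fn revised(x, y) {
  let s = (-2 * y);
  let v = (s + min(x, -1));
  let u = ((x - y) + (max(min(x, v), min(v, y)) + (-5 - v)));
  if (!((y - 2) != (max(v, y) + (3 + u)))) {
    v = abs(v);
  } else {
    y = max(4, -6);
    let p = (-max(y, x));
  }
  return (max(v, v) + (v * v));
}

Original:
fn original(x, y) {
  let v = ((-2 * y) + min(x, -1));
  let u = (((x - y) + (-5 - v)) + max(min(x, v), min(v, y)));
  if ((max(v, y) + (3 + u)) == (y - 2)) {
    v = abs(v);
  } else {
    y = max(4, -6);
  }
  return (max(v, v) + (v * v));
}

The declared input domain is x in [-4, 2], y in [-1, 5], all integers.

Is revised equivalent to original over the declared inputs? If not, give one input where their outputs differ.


Comparing the listings, the differences include: min/max/abs usage differs, and boolean connective usage differs, and statement counts differ, and local variable names differ, and comparison usage differs.
As a probe, take x=-1, y=1: original runs v = -3; u = -7; ((max(v, y) + (3 + u)) == (y - 2)) -> false; y = 4; return 6; revised runs s = -2; v = -3; u = -7; (!((y - 2) != (max(v, y) + (3 + u)))) -> false; y = 4; p = -4; return 6; both end at 6.
An exhaustive pass over the 49 declared inputs shows identical outputs.
verdict: equivalent


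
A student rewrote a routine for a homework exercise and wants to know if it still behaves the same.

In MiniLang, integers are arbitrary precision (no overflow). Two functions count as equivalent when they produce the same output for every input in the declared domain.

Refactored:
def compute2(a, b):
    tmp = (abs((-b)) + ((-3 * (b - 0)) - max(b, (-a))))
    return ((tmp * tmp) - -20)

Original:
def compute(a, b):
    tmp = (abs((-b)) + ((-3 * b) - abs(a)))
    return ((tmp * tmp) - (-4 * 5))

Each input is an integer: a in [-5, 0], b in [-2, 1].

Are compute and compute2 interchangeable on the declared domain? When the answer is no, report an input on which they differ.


These are not equivalent — on a=0, b=1 the outputs split (24 vs 29).
compute: tmp becomes -2; next final value 24
compute2: tmp becomes -3; next final value 29
verdict: not equivalent; witness: a=0, b=1


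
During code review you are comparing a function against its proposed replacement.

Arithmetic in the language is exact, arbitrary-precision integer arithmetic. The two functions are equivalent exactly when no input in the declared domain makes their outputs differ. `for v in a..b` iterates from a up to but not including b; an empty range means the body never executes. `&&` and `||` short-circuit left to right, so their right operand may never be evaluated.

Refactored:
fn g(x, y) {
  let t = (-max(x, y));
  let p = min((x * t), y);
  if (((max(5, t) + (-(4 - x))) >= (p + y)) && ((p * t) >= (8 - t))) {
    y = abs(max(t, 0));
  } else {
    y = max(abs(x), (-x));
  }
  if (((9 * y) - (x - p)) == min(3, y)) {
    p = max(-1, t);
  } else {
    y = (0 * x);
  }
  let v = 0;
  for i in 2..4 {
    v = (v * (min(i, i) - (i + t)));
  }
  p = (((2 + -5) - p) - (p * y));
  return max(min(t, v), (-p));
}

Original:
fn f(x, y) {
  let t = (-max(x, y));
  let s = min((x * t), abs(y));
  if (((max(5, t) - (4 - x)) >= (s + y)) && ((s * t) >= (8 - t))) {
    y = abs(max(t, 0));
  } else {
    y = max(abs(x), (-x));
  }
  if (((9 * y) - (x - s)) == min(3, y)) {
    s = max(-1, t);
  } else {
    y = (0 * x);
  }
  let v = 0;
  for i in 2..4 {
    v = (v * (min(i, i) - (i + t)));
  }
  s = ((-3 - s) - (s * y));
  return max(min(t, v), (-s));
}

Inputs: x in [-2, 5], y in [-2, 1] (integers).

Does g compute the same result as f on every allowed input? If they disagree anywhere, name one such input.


Input x=-1, y=-2: 2 from f versus 1 from g.
verdict: not equivalent; witness: x=-1, y=-2


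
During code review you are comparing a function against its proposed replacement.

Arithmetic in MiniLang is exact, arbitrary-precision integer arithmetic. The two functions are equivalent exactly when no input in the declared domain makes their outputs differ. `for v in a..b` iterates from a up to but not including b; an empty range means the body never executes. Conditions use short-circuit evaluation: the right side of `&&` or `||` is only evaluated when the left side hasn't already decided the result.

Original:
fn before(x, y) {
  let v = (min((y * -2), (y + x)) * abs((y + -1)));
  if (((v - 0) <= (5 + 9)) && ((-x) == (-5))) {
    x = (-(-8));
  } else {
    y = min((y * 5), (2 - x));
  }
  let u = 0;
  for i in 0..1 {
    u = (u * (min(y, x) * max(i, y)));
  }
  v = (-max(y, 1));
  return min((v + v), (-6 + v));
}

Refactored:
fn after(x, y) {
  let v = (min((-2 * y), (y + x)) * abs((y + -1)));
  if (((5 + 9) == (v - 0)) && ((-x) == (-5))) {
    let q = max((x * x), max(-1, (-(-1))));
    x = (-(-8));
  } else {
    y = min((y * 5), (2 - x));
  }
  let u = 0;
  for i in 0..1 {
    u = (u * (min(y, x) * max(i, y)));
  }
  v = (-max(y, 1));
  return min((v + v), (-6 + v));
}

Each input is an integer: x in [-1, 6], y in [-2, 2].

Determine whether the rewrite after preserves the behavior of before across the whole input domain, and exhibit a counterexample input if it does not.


Consider the input x=5, y=2.
before: v becomes -4; next (((v - 0) <= (5 + 9)) && ((-x) == (-5))) evaluates to true; next x becomes 8; next u becomes 0; next at i=0:; next u becomes 0; next v becomes -2; next final value -8
after: v becomes -4; next (((5 + 9) == (v - 0)) && ((-x) == (-5))) evaluates to false; next y becomes -3; next u becomes 0; next at i=0:; next u becomes 0; next v becomes -1; next final value -7
-8 and -7 differ, so these are not the same function on this domain.
verdict: not equivalent; witness: x=5, y=2


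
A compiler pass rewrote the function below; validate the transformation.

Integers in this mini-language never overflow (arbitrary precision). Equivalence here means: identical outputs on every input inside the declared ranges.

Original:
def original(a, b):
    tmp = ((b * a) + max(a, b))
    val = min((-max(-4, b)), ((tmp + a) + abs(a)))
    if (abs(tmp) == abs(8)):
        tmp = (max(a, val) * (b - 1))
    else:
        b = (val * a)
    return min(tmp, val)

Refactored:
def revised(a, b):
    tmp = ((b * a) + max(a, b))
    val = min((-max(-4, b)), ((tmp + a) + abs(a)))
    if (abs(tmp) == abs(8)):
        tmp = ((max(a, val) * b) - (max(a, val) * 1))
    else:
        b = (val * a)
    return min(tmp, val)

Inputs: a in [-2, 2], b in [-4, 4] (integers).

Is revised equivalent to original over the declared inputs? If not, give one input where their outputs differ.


Changes here: min/max/abs usage differs; and arithmetic usage differs; the full 45-point sweep finds no disagreement.
verdict: equivalent


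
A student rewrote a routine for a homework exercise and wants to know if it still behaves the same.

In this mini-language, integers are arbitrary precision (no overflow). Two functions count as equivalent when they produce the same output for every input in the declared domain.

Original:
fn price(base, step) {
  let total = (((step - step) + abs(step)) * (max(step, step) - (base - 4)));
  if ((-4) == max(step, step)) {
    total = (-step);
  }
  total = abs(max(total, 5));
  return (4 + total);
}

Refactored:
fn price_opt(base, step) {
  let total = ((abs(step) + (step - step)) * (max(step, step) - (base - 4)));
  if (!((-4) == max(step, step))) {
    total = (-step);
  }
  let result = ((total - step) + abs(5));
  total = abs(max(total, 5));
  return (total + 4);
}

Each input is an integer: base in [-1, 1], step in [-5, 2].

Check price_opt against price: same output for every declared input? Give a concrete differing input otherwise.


There is a counterexample at base=-1, step=-3: 10 on one side, 9 on the other.
price: total := 6 | ((-4) == max(step, step)): false | total := 6 | result 10
price_opt: total := 6 | (!((-4) == max(step, step))): true | total := 3 | result := 11 | total := 5 | result 9
verdict: not equivalent; witness: base=-1, step=-3


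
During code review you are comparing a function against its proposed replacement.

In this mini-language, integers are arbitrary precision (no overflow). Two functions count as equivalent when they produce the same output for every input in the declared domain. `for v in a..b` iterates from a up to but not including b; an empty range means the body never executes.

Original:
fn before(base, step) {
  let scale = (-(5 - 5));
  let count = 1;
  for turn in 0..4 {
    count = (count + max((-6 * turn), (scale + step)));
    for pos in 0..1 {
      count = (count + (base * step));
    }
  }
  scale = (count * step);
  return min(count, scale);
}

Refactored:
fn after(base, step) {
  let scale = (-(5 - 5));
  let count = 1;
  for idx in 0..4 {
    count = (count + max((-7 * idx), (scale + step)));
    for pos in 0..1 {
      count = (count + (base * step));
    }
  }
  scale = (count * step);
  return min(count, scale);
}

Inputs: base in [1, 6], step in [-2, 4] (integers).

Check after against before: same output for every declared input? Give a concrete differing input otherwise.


The suspicious edit (`-6` became `-7`) never changes the result for any input inside the declared domain.
As a probe, take base=2, step=0: before runs scale := 0 | count := 1 | iter turn=0: | count := 1 | iter pos=0: | count := 1 | iter turn=1: | count := 1 | iter pos=0: | count := 1 | iter turn=2: | count := 1 | iter pos=0: | count := 1 | iter turn=3: | count := 1 | iter pos=0: | count := 1 | scale := 0 | result 0; after runs scale := 0 | count := 1 | iter idx=0: | count := 1 | iter pos=0: | count := 1 | iter idx=1: | count := 1 | iter pos=0: | count := 1 | iter idx=2: | count := 1 | iter pos=0: | count := 1 | iter idx=3: | count := 1 | iter pos=0: | count := 1 | scale := 0 | result 0; both end at 0.
Across all 42 domain points the two functions coincide.
verdict: equivalent


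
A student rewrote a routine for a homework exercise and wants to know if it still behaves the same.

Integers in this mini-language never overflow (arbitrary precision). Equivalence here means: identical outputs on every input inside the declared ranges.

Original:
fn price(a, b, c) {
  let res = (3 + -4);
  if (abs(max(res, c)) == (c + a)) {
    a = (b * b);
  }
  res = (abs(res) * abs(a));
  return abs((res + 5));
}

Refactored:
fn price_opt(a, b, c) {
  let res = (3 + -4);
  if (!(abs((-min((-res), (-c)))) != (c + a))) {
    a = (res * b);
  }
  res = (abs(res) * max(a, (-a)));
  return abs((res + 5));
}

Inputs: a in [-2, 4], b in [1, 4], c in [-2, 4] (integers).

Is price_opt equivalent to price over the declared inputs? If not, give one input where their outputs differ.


Take a=0, b=2, c=0.
price: res = -1; (abs(max(res, c)) == (c + a)) -> true; a = 4; res = 4; return 9
price_opt: res = -1; (!(abs((-min((-res), (-c)))) != (c + a))) -> true; a = -2; res = 2; return 7
9 and 7 differ, so these are not the same function on this domain.
verdict: not equivalent; witness: a=0, b=2, c=0


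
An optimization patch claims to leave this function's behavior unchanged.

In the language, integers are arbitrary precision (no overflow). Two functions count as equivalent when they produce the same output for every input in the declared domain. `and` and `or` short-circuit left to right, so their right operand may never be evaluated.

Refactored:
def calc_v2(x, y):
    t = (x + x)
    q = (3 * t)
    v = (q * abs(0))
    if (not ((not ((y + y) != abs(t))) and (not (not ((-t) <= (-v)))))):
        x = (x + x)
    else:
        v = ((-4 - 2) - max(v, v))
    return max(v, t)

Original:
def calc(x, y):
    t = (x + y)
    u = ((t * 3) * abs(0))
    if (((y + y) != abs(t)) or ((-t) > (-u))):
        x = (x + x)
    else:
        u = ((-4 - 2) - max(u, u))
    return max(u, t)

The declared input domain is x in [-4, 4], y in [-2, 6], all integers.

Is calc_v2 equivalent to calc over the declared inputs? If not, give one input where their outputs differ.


Evaluate both at x=-4, y=5.
calc: t becomes 1; next u becomes 0; next (((y + y) != abs(t)) or ((-t) > (-u))) evaluates to true; next x becomes -8; next final value 1
calc_v2: t becomes -8; next q becomes -24; next v becomes 0; next (not ((not ((y + y) != abs(t))) and (not (not ((-t) <= (-v)))))) evaluates to true; next x becomes -8; next final value 0
1 vs 0 — the two versions disagree here.
verdict: not equivalent; witness: x=-4, y=5


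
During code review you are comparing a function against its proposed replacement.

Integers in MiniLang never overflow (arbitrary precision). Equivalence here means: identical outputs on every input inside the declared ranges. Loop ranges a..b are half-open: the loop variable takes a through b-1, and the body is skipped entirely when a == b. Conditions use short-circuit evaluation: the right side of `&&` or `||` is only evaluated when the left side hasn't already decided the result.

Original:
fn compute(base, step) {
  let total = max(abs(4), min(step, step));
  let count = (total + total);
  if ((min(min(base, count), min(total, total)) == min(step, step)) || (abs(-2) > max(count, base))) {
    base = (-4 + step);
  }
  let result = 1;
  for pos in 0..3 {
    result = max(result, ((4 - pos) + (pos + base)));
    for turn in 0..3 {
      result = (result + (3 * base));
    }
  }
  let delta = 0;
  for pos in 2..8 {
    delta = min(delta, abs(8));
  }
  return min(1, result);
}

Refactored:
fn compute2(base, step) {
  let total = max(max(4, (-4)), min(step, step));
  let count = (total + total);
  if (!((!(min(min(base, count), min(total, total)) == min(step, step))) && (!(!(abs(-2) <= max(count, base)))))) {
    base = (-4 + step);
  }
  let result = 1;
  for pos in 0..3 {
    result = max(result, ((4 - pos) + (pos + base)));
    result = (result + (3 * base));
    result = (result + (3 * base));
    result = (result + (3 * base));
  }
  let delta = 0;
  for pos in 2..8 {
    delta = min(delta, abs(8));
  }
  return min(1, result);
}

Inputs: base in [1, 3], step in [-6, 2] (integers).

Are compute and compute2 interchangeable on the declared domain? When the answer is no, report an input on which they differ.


Comparing the listings, the differences include: min/max/abs usage differs, boolean connective usage differs, constant usage differs, loop structure differs, comparison usage differs, local variable names differ, statement counts differ, arithmetic usage differs.
As a probe, take base=2, step=1: compute runs total becomes 4; next count becomes 8; next ((min(min(base, count), min(total, total)) == min(step, step)) || (abs(-2) > max(count, base))) evaluates to false; next result becomes 1; next at pos=0:; next result becomes 6; next at turn=0:; next result becomes 12; next at turn=1:; next result becomes 18; next at turn=2:; next result becomes 24; next at pos=1:; next result becomes 24; next at turn=0:; next result becomes 30; next at turn=1:; next result becomes 36; next at turn=2:; next result becomes 42; next at pos=2:; next result becomes 42; next at turn=0:; next result becomes 48; next at turn=1:; next result becomes 54; next at turn=2:; next result becomes 60; next delta becomes 0; next at pos=2:; next delta becomes 0; next at pos=3:; next delta becomes 0; next at pos=4:; next delta becomes 0; next at pos=5:; next delta becomes 0; next at pos=6:; next delta becomes 0; next at pos=7:; next delta becomes 0; next final value 1; compute2 runs total becomes 4; next count becomes 8; next (!((!(min(min(base, count), min(total, total)) == min(step, step))) && (!(!(abs(-2) <= max(count, base)))))) evaluates to false; next result becomes 1; next at pos=0:; next result becomes 6; next result becomes 12; next result becomes 18; next result becomes 24; next at pos=1:; next result becomes 24; next result becomes 30; next result becomes 36; next result becomes 42; next at pos=2:; next result becomes 42; next result becomes 48; next result becomes 54; next result becomes 60; next delta becomes 0; next at pos=2:; next delta becomes 0; next at pos=3:; next delta becomes 0; next at pos=4:; next delta becomes 0; next at pos=5:; next delta becomes 0; next at pos=6:; next delta becomes 0; next at pos=7:; next delta becomes 0; next final value 1; both end at 1.
Every one of the 27 inputs gives matching results.
verdict: equivalent


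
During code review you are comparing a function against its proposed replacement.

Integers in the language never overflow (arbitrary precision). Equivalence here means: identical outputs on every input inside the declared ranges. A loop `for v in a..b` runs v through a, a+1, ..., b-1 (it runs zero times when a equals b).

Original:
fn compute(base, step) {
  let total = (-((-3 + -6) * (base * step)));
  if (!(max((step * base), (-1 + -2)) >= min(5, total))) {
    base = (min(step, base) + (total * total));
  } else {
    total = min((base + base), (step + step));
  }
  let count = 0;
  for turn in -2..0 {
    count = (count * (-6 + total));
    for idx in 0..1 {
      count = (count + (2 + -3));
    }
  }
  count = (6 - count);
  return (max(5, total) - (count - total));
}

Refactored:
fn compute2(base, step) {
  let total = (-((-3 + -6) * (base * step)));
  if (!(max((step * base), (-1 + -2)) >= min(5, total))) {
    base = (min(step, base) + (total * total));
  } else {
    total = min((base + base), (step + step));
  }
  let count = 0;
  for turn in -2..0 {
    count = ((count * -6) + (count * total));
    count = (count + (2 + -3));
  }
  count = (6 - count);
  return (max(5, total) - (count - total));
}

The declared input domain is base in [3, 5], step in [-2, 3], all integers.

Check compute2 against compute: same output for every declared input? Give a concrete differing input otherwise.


Comparing the listings, the differences include: arithmetic usage differs, and loop structure differs, and statement counts differ, and local variable names differ.
One worked example (base=3, step=-1) — compute: total := -27 | (!(max((step * base), (-1 + -2)) >= min(5, total))): false | total := -2 | count := 0 | iter turn=-2: | count := 0 | iter idx=0: | count := -1 | iter turn=-1: | count := 8 | iter idx=0: | count := 7 | count := -1 | result 4; compute2: total := -27 | (!(max((step * base), (-1 + -2)) >= min(5, total))): false | total := -2 | count := 0 | iter turn=-2: | count := 0 | count := -1 | iter turn=-1: | count := 8 | count := 7 | count := -1 | result 4; agreement on 4.
Sweeping the whole domain (18 inputs) finds no disagreement.
verdict: equivalent


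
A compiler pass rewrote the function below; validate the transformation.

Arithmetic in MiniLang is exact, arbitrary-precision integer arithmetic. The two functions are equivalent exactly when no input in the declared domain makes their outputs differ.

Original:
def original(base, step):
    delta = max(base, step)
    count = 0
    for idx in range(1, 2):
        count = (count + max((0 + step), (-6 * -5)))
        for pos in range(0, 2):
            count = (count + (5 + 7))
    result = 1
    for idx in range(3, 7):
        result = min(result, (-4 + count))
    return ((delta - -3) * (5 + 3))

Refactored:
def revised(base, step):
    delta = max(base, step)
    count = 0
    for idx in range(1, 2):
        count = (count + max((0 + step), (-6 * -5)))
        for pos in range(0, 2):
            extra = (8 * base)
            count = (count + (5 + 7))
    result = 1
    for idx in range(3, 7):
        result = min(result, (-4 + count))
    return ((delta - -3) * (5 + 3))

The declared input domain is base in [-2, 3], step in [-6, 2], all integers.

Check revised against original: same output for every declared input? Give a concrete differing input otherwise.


This is a faithful refactor — constant usage differs; and statement counts differ; and arithmetic usage differs; and local variable names differ, but the computed results match everywhere.
Spot check at base=2, step=-6 — original: delta=2, then count=0, then (idx=1), then count=30, then (pos=0), then count=42, then (pos=1), then count=54, then result=1, then (idx=3), then result=1, then (idx=4), then result=1, then (idx=5), then result=1, then (idx=6), then result=1, then returns 40. revised: delta=2, then count=0, then (idx=1), then count=30, then (pos=0), then extra=16, then count=42, then (pos=1), then extra=16, then count=54, then result=1, then (idx=3), then result=1, then (idx=4), then result=1, then (idx=5), then result=1, then (idx=6), then result=1, then returns 40. Both give 40.
An exhaustive pass over the 54 declared inputs shows identical outputs.
verdict: equivalent


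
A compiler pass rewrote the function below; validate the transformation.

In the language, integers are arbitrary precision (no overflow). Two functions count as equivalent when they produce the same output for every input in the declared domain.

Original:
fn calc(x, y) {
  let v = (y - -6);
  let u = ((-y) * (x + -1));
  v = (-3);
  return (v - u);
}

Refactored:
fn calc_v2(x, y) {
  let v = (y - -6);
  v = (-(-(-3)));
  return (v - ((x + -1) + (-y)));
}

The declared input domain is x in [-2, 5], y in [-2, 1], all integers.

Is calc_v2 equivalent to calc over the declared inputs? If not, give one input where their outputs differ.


Input x=-2, y=-2: 3 from calc versus -2 from calc_v2.
verdict: not equivalent; witness: x=-2, y=-2


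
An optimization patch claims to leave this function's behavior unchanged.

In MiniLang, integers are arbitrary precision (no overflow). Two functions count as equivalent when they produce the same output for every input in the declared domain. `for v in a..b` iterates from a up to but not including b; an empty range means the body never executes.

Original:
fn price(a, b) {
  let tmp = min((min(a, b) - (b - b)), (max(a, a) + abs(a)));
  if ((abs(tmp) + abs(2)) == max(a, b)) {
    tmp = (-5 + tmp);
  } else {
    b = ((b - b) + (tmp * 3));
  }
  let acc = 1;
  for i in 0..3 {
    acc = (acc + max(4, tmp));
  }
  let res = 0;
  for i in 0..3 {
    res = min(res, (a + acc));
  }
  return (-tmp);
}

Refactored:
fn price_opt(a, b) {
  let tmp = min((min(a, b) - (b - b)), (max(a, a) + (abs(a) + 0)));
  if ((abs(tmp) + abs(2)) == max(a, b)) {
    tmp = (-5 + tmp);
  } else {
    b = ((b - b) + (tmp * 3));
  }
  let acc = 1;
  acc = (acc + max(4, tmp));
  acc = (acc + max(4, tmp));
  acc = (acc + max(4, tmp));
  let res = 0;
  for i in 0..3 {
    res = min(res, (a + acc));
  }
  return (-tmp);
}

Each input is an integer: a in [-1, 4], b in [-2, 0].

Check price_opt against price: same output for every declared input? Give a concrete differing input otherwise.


Reading the diff, among the changes: min/max/abs usage differs; constant usage differs; statement counts differ; arithmetic usage differs; loop structure differs.
Tracing a=4, b=-2: price: tmp becomes -2; next ((abs(tmp) + abs(2)) == max(a, b)) evaluates to true; next tmp becomes -7; next acc becomes 1; next at i=0:; next acc becomes 5; next at i=1:; next acc becomes 9; next at i=2:; next acc becomes 13; next res becomes 0; next at i=0:; next res becomes 0; next at i=1:; next res becomes 0; next at i=2:; next res becomes 0; next final value 7 | price_opt: tmp becomes -2; next ((abs(tmp) + abs(2)) == max(a, b)) evaluates to true; next tmp becomes -7; next acc becomes 1; next acc becomes 5; next acc becomes 9; next acc becomes 13; next res becomes 0; next at i=0:; next res becomes 0; next at i=1:; next res becomes 0; next at i=2:; next res becomes 0; next final value 7 — matching result 7.
Every one of the 18 inputs gives matching results.
verdict: equivalent


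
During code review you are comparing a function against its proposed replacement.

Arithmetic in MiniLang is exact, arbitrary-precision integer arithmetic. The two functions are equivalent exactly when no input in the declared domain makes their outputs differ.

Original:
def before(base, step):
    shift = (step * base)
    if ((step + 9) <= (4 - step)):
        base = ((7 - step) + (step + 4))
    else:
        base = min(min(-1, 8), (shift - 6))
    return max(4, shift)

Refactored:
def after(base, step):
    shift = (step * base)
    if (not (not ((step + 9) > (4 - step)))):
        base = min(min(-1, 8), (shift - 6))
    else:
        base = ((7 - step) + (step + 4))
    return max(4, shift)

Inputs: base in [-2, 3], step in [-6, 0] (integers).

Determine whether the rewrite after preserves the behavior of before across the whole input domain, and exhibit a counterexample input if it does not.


Differences: comparison usage differs, plus boolean connective usage differs — yet all 42 inputs agree.
verdict: equivalent


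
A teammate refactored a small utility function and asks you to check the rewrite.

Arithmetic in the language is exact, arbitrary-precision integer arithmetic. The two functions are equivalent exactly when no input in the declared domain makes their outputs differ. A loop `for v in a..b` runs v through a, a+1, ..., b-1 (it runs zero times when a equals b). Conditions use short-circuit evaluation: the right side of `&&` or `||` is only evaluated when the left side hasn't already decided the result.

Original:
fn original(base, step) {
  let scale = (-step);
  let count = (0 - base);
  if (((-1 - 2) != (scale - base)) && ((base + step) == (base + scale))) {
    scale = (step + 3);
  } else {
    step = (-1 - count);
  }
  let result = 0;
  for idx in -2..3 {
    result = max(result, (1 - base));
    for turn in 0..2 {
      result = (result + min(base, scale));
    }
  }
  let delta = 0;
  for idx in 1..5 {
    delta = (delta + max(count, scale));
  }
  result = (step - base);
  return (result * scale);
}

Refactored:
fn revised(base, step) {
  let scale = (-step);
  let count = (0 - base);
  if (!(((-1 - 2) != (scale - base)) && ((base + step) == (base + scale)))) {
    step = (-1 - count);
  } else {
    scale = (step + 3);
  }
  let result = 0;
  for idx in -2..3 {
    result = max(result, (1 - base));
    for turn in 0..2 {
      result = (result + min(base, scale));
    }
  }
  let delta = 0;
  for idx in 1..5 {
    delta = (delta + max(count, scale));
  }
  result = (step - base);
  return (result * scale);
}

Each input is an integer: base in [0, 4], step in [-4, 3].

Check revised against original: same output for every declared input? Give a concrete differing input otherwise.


Although boolean connective usage differs, 40/40 inputs agree.
verdict: equivalent


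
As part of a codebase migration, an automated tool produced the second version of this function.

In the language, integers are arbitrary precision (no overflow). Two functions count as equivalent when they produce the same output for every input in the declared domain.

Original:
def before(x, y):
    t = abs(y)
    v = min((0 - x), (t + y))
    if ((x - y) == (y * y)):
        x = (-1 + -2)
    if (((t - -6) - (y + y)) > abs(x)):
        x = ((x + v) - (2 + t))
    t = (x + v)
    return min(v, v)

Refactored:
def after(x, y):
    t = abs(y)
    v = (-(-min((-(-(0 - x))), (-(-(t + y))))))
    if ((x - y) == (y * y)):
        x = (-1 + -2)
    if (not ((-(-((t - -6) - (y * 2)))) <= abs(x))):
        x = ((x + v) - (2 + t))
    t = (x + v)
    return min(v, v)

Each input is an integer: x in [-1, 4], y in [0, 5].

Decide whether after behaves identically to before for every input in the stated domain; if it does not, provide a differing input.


Reading the diff, among the changes: constant usage differs; also comparison usage differs; also boolean connective usage differs; also arithmetic usage differs.
Spot check at x=1, y=4 — before: t := 4 | v := -1 | ((x - y) == (y * y)): false | (((t - -6) - (y + y)) > abs(x)): true | x := -6 | t := -7 | result -1. after: t := 4 | v := -1 | ((x - y) == (y * y)): false | (not ((-(-((t - -6) - (y * 2)))) <= abs(x))): true | x := -6 | t := -7 | result -1. Both give -1.
Sweeping the whole domain (36 inputs) finds no disagreement.
verdict: equivalent


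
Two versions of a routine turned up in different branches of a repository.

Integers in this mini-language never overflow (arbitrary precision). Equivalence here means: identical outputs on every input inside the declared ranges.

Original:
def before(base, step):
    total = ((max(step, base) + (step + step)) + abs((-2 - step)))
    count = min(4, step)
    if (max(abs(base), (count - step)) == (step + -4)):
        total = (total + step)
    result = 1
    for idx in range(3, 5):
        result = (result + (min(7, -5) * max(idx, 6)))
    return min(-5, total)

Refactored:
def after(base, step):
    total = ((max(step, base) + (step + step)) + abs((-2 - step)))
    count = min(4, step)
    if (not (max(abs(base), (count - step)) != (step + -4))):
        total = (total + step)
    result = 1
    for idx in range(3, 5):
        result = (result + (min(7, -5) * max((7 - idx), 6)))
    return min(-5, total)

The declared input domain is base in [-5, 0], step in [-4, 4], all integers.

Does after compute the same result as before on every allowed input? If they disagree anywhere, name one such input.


Differences: comparison usage differs, plus constant usage differs, plus boolean connective usage differs, plus arithmetic usage differs — yet all 54 inputs agree.
verdict: equivalent


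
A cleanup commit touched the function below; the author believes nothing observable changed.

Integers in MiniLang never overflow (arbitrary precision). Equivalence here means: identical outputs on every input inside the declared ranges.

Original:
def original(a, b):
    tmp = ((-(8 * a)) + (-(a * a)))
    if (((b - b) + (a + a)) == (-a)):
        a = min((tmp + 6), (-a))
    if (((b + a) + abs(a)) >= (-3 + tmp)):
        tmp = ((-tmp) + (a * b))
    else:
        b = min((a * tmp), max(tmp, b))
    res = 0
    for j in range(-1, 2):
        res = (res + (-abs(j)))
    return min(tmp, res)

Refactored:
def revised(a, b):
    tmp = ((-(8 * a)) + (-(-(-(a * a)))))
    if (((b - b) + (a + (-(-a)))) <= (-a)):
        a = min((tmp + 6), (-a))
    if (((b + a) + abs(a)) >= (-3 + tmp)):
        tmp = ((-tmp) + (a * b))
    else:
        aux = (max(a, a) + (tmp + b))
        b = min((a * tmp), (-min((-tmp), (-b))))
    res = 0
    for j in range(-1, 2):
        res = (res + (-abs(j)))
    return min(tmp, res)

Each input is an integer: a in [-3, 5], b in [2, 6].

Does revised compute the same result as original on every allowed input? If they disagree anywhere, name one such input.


a=-1, b=2 yields -2 from original but -5 from revised.
verdict: not equivalent; witness: a=-1, b=2


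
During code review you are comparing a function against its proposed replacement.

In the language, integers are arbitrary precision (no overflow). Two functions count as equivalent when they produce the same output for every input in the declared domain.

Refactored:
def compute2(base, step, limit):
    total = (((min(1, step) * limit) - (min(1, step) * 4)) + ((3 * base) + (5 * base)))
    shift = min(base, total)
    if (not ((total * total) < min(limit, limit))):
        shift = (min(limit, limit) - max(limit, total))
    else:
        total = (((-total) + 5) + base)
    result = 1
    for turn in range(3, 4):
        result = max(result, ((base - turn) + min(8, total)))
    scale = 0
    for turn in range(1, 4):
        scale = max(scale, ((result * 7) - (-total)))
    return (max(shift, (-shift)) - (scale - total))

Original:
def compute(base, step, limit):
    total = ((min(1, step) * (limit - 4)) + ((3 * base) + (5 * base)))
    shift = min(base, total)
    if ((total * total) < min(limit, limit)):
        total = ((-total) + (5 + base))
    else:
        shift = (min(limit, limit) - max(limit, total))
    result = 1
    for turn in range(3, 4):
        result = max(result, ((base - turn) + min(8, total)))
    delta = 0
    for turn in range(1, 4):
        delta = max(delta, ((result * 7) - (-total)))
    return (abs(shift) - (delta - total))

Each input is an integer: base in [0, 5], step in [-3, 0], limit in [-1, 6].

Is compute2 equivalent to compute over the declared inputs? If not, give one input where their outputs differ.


The two versions differ — the changes include boolean connective usage differs, local variable names differ, arithmetic usage differs, constant usage differs, min/max/abs usage differs.
As a probe, take base=0, step=-2, limit=4: compute runs total = 0; shift = 0; ((total * total) < min(limit, limit)) -> true; total = 5; result = 1; [turn=3]; result = 2; delta = 0; [turn=1]; delta = 19; [turn=2]; delta = 19; [turn=3]; delta = 19; return -14; compute2 runs total = 0; shift = 0; (not ((total * total) < min(limit, limit))) -> false; total = 5; result = 1; [turn=3]; result = 2; scale = 0; [turn=1]; scale = 19; [turn=2]; scale = 19; [turn=3]; scale = 19; return -14; both end at -14.
Across all 192 domain points the two functions coincide.
verdict: equivalent


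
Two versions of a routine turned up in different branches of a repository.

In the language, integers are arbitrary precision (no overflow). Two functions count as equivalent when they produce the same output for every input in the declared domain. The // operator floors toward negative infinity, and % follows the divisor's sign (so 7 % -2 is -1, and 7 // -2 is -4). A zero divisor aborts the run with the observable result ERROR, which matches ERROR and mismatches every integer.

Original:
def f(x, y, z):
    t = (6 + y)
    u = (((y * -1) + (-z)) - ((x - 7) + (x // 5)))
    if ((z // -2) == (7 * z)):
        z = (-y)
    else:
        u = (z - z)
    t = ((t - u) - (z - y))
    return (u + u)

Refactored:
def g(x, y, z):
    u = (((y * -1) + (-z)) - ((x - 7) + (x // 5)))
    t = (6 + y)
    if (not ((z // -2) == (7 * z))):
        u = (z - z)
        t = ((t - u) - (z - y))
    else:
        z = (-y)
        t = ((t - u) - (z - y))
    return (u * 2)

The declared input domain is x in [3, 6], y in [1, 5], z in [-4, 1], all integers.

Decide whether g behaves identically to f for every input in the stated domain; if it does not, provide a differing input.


Comparing the listings, the differences include: constant usage differs; boolean connective usage differs; statement counts differ; arithmetic usage differs.
One worked example (x=3, y=3, z=0) — f: t becomes 9; next u becomes 1; next ((z // -2) == (7 * z)) evaluates to true; next z becomes -3; next t becomes 14; next final value 2; g: u becomes 1; next t becomes 9; next (not ((z // -2) == (7 * z))) evaluates to false; next z becomes -3; next t becomes 14; next final value 2; agreement on 2.
Sweeping the whole domain (120 inputs) finds no disagreement.
verdict: equivalent


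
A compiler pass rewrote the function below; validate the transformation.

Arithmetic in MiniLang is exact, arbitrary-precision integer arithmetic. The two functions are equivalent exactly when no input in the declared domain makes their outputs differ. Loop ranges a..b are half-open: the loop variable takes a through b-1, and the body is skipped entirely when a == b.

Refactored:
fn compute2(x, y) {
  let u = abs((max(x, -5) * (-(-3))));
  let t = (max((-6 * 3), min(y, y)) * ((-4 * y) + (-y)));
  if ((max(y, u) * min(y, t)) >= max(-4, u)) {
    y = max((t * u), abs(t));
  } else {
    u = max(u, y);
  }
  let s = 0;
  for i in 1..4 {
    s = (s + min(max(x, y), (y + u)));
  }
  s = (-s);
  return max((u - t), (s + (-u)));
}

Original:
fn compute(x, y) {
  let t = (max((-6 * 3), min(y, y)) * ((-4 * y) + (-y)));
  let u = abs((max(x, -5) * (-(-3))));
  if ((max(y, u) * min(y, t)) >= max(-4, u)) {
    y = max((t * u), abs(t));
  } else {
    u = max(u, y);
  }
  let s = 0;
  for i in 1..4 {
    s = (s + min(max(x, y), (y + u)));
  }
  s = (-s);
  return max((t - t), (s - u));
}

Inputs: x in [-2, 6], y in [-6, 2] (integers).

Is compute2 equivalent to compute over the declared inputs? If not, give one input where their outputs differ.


Take x=-2, y=-6.
compute: t = -180; u = 6; ((max(y, u) * min(y, t)) >= max(-4, u)) -> false; u = 6; s = 0; [i=1]; s = -2; [i=2]; s = -4; [i=3]; s = -6; s = 6; return 0
compute2: u = 6; t = -180; ((max(y, u) * min(y, t)) >= max(-4, u)) -> false; u = 6; s = 0; [i=1]; s = -2; [i=2]; s = -4; [i=3]; s = -6; s = 6; return 186
0 vs 186 — the two versions disagree here.
verdict: not equivalent; witness: x=-2, y=-6


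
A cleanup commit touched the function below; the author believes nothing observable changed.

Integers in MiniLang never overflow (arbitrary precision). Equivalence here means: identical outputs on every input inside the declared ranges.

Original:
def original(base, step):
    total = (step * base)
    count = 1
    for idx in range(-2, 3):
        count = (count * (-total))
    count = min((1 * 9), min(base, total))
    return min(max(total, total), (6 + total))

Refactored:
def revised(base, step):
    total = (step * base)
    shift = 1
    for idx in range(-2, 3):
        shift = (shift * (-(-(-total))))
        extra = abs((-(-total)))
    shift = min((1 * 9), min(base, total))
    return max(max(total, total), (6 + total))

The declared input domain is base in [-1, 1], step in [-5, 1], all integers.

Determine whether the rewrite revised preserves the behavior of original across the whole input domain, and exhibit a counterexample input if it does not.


Not equivalent: base=-1, step=-5 separates them (5 vs 11).
original: total becomes 5; next count becomes 1; next at idx=-2:; next count becomes -5; next at idx=-1:; next count becomes 25; next at idx=0:; next count becomes -125; next at idx=1:; next count becomes 625; next at idx=2:; next count becomes -3125; next count becomes -1; next final value 5
revised: total becomes 5; next shift becomes 1; next at idx=-2:; next shift becomes -5; next extra becomes 5; next at idx=-1:; next shift becomes 25; next extra becomes 5; next at idx=0:; next shift becomes -125; next extra becomes 5; next at idx=1:; next shift becomes 625; next extra becomes 5; next at idx=2:; next shift becomes -3125; next extra becomes 5; next shift becomes -1; next final value 11
verdict: not equivalent; witness: base=-1, step=-5


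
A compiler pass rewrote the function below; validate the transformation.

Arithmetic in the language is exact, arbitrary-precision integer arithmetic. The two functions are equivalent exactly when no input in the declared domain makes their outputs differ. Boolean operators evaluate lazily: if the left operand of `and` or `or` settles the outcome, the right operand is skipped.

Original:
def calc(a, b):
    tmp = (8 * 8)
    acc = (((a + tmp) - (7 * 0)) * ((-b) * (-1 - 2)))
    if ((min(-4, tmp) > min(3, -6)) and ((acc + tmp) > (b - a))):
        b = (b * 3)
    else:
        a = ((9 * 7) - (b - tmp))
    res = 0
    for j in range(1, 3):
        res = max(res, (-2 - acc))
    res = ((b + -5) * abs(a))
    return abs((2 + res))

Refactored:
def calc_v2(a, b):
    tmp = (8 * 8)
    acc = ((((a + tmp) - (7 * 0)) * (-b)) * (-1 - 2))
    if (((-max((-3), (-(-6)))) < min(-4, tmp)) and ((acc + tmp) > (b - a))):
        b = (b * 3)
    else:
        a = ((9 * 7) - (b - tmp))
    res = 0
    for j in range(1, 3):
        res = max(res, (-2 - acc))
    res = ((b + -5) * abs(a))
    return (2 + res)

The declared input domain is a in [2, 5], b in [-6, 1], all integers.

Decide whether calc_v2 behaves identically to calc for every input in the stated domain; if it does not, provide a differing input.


Consider the input a=2, b=-6.
calc: tmp := 64 | acc := -1188 | ((min(-4, tmp) > min(3, -6)) and ((acc + tmp) > (b - a))): false | a := 133 | res := 0 | iter j=1: | res := 1186 | iter j=2: | res := 1186 | res := -1463 | result 1461
calc_v2: tmp := 64 | acc := -1188 | (((-max((-3), (-(-6)))) < min(-4, tmp)) and ((acc + tmp) > (b - a))): false | a := 133 | res := 0 | iter j=1: | res := 1186 | iter j=2: | res := 1186 | res := -1463 | result -1461
1461 vs -1461 — the two versions disagree here.
verdict: not equivalent; witness: a=2, b=-6
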